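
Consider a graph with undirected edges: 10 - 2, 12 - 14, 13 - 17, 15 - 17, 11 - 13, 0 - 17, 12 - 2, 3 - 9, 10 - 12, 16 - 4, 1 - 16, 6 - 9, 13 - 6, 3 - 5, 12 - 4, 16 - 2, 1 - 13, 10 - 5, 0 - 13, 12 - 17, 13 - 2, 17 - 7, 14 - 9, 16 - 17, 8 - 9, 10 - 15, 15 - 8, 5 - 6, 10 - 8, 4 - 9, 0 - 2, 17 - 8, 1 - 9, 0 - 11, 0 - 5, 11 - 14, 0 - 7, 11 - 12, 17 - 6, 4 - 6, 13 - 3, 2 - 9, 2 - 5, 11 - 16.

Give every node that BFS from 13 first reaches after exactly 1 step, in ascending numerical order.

0, 1, 2, 3, 6, 11, 17

Level 0: 13
Level 1: 0, 1, 2, 3, 6, 11, 17
Level 2: 4, 5, 7, 8, 9, 10, 12, 14, 15, 16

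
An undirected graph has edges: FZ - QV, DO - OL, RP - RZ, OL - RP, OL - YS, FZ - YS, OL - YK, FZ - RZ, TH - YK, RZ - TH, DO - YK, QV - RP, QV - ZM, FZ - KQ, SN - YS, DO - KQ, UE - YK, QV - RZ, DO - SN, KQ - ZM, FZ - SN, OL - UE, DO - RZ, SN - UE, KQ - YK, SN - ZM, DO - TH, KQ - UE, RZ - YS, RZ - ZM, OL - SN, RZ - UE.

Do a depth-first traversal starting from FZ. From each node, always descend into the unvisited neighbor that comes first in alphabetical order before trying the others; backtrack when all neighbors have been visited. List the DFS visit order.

Visit FZ
FZ → KQ
KQ → DO
DO → OL
OL → RP
RP → QV
QV → RZ
RZ → TH
TH → YK
YK → UE
UE → SN
SN → YS
SN → ZM

FZ, KQ, DO, OL, RP, QV, RZ, TH, YK, UE, SN, YS, ZM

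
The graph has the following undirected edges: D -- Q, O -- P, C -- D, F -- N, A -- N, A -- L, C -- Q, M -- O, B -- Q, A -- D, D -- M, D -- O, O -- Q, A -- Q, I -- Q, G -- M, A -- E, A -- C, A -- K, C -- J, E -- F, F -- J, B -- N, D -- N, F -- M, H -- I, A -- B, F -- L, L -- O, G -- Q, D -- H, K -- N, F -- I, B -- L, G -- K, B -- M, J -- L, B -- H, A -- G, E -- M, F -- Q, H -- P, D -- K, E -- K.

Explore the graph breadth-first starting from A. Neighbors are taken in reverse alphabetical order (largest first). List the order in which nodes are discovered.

Visit A; enqueue Q, N, L, K, G, E, D, C, B → queue [Q, N, L, K, G, E, D, C, B]
Visit Q; enqueue O, I, F → queue [N, L, K, G, E, D, C, B, O, I, F]
Visit N → queue [L, K, G, E, D, C, B, O, I, F]
Visit L; enqueue J → queue [K, G, E, D, C, B, O, I, F, J]
Visit K → queue [G, E, D, C, B, O, I, F, J]
Visit G; enqueue M → queue [E, D, C, B, O, I, F, J, M]
Visit E → queue [D, C, B, O, I, F, J, M]
Visit D; enqueue H → queue [C, B, O, I, F, J, M, H]
Visit C → queue [B, O, I, F, J, M, H]
Visit B → queue [O, I, F, J, M, H]
Visit O; enqueue P → queue [I, F, J, M, H, P]
Visit I → queue [F, J, M, H, P]
Visit F → queue [J, M, H, P]
Visit J → queue [M, H, P]
Visit M → queue [H, P]
Visit H → queue [P]
Visit P → queue []

A, Q, N, L, K, G, E, D, C, B, O, I, F, J, M, H, P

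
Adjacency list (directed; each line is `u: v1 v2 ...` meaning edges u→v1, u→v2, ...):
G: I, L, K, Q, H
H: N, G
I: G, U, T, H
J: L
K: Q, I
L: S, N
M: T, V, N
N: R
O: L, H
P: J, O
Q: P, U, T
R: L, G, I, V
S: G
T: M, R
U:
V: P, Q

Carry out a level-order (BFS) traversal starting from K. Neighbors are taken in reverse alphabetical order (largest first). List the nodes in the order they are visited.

Visit K; enqueue Q, I → queue [Q, I]
Visit Q; enqueue U, T, P → queue [I, U, T, P]
Visit I; enqueue H, G → queue [U, T, P, H, G]
Visit U → queue [T, P, H, G]
Visit T; enqueue R, M → queue [P, H, G, R, M]
Visit P; enqueue O, J → queue [H, G, R, M, O, J]
Visit H; enqueue N → queue [G, R, M, O, J, N]
Visit G; enqueue L → queue [R, M, O, J, N, L]
Visit R; enqueue V → queue [M, O, J, N, L, V]
Visit M → queue [O, J, N, L, V]
Visit O → queue [J, N, L, V]
Visit J → queue [N, L, V]
Visit N → queue [L, V]
Visit L; enqueue S → queue [V, S]
Visit V → queue [S]
Visit S → queue []

K -> Q -> I -> U -> T -> P -> H -> G -> R -> M -> O -> J -> N -> L -> V -> S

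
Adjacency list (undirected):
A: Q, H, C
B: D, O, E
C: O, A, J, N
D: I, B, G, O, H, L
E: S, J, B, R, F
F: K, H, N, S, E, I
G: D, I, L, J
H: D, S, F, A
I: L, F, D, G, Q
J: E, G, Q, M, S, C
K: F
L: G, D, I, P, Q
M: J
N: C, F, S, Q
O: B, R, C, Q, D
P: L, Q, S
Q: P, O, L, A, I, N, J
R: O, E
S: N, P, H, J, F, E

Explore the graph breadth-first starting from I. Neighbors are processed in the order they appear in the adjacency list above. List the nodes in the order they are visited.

Visit I; enqueue L, F, D, G, Q → queue [L, F, D, G, Q]
Visit L; enqueue P → queue [F, D, G, Q, P]
Visit F; enqueue K, H, N, S, E → queue [D, G, Q, P, K, H, N, S, E]
Visit D; enqueue B, O → queue [G, Q, P, K, H, N, S, E, B, O]
Visit G; enqueue J → queue [Q, P, K, H, N, S, E, B, O, J]
Visit Q; enqueue A → queue [P, K, H, N, S, E, B, O, J, A]
Visit P → queue [K, H, N, S, E, B, O, J, A]
Visit K → queue [H, N, S, E, B, O, J, A]
Visit H → queue [N, S, E, B, O, J, A]
Visit N; enqueue C → queue [S, E, B, O, J, A, C]
Visit S → queue [E, B, O, J, A, C]
Visit E; enqueue R → queue [B, O, J, A, C, R]
Visit B → queue [O, J, A, C, R]
Visit O → queue [J, A, C, R]
Visit J; enqueue M → queue [A, C, R, M]
Visit A → queue [C, R, M]
Visit C → queue [R, M]
Visit R → queue [M]
Visit M → queue []

I -> L -> F -> D -> G -> Q -> P -> K -> H -> N -> S -> E -> B -> O -> J -> A -> C -> R -> M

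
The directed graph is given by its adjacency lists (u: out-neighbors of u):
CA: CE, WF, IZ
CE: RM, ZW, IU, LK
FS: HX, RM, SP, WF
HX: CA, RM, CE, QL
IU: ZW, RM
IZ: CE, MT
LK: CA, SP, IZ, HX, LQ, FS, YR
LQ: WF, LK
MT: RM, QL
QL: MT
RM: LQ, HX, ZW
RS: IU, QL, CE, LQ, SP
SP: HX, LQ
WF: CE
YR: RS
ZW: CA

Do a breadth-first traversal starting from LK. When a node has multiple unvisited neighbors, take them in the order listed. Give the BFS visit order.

LK → CA → SP → IZ → HX → LQ → FS → YR → CE → WF → MT → RM → QL → RS → ZW → IU

Visit LK; enqueue CA, SP, IZ, HX, LQ, FS, YR → queue [CA, SP, IZ, HX, LQ, FS, YR]
Visit CA; enqueue CE, WF → queue [SP, IZ, HX, LQ, FS, YR, CE, WF]
Visit SP → queue [IZ, HX, LQ, FS, YR, CE, WF]
Visit IZ; enqueue MT → queue [HX, LQ, FS, YR, CE, WF, MT]
Visit HX; enqueue RM, QL → queue [LQ, FS, YR, CE, WF, MT, RM, QL]
Visit LQ → queue [FS, YR, CE, WF, MT, RM, QL]
Visit FS → queue [YR, CE, WF, MT, RM, QL]
Visit YR; enqueue RS → queue [CE, WF, MT, RM, QL, RS]
Visit CE; enqueue ZW, IU → queue [WF, MT, RM, QL, RS, ZW, IU]
Visit WF → queue [MT, RM, QL, RS, ZW, IU]
Visit MT → queue [RM, QL, RS, ZW, IU]
Visit RM → queue [QL, RS, ZW, IU]
Visit QL → queue [RS, ZW, IU]
Visit RS → queue [ZW, IU]
Visit ZW → queue [IU]
Visit IU → queue []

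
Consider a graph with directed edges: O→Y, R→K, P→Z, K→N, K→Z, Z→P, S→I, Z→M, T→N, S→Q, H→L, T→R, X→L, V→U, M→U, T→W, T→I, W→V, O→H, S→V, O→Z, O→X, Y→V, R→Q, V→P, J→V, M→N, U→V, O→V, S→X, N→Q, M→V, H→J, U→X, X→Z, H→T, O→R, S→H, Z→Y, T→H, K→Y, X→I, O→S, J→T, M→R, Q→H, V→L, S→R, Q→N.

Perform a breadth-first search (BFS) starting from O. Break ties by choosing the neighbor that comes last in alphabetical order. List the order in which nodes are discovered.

Visit O; enqueue Z, Y, X, V, S, R, H → queue [Z, Y, X, V, S, R, H]
Visit Z; enqueue P, M → queue [Y, X, V, S, R, H, P, M]
Visit Y → queue [X, V, S, R, H, P, M]
Visit X; enqueue L, I → queue [V, S, R, H, P, M, L, I]
Visit V; enqueue U → queue [S, R, H, P, M, L, I, U]
Visit S; enqueue Q → queue [R, H, P, M, L, I, U, Q]
Visit R; enqueue K → queue [H, P, M, L, I, U, Q, K]
Visit H; enqueue T, J → queue [P, M, L, I, U, Q, K, T, J]
Visit P → queue [M, L, I, U, Q, K, T, J]
Visit M; enqueue N → queue [L, I, U, Q, K, T, J, N]
Visit L → queue [I, U, Q, K, T, J, N]
Visit I → queue [U, Q, K, T, J, N]
Visit U → queue [Q, K, T, J, N]
Visit Q → queue [K, T, J, N]
Visit K → queue [T, J, N]
Visit T; enqueue W → queue [J, N, W]
Visit J → queue [N, W]
Visit N → queue [W]
Visit W → queue []

O, Z, Y, X, V, S, R, H, P, M, L, I, U, Q, K, T, J, N, W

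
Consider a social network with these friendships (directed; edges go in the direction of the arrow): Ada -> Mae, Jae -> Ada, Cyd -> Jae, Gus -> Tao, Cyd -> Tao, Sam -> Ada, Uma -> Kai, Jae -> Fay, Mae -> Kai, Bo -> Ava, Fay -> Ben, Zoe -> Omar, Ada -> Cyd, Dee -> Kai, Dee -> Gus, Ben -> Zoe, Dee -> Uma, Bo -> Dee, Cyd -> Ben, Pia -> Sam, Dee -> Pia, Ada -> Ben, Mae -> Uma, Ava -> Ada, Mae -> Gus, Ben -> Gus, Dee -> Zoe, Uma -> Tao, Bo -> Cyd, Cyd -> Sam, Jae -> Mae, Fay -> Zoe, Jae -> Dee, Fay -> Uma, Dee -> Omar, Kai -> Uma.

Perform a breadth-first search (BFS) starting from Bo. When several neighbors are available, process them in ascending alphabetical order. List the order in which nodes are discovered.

Visit Bo; enqueue Ava, Cyd, Dee → queue [Ava, Cyd, Dee]
Visit Ava; enqueue Ada → queue [Cyd, Dee, Ada]
Visit Cyd; enqueue Ben, Jae, Sam, Tao → queue [Dee, Ada, Ben, Jae, Sam, Tao]
Visit Dee; enqueue Gus, Kai, Omar, Pia, Uma, Zoe → queue [Ada, Ben, Jae, Sam, Tao, Gus, Kai, Omar, Pia, Uma, Zoe]
Visit Ada; enqueue Mae → queue [Ben, Jae, Sam, Tao, Gus, Kai, Omar, Pia, Uma, Zoe, Mae]
Visit Ben → queue [Jae, Sam, Tao, Gus, Kai, Omar, Pia, Uma, Zoe, Mae]
Visit Jae; enqueue Fay → queue [Sam, Tao, Gus, Kai, Omar, Pia, Uma, Zoe, Mae, Fay]
Visit Sam → queue [Tao, Gus, Kai, Omar, Pia, Uma, Zoe, Mae, Fay]
Visit Tao → queue [Gus, Kai, Omar, Pia, Uma, Zoe, Mae, Fay]
Visit Gus → queue [Kai, Omar, Pia, Uma, Zoe, Mae, Fay]
Visit Kai → queue [Omar, Pia, Uma, Zoe, Mae, Fay]
Visit Omar → queue [Pia, Uma, Zoe, Mae, Fay]
Visit Pia → queue [Uma, Zoe, Mae, Fay]
Visit Uma → queue [Zoe, Mae, Fay]
Visit Zoe → queue [Mae, Fay]
Visit Mae → queue [Fay]
Visit Fay → queue []

Bo -> Ava -> Cyd -> Dee -> Ada -> Ben -> Jae -> Sam -> Tao -> Gus -> Kai -> Omar -> Pia -> Uma -> Zoe -> Mae -> Fay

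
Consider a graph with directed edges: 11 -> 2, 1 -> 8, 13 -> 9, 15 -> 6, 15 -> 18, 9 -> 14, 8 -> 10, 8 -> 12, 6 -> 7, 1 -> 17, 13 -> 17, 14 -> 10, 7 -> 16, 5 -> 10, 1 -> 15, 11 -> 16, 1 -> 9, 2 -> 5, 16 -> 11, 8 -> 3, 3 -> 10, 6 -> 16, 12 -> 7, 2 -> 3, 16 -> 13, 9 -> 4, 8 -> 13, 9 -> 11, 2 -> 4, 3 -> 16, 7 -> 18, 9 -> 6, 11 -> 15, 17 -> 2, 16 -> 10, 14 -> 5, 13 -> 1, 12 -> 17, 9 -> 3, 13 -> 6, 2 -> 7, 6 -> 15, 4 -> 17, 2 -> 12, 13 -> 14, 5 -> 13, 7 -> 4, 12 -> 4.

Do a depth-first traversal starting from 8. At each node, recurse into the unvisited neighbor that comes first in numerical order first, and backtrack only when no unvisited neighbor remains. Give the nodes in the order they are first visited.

8, 3, 10, 16, 11, 2, 4, 17, 5, 13, 1, 9, 6, 7, 18, 15, 14, 12

Visit 8
8 → 3
3 → 10
3 → 16
16 → 11
11 → 2
2 → 4
4 → 17
2 → 5
5 → 13
13 → 1
1 → 9
9 → 6
6 → 7
7 → 18
6 → 15
9 → 14
2 → 12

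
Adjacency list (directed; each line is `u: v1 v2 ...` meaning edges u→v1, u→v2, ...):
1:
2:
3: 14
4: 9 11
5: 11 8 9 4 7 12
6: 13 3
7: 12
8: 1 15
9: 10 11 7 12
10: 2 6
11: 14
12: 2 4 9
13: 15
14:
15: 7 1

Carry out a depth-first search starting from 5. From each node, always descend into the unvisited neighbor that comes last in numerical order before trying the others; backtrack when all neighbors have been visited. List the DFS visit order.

Visit 5
5 → 12
12 → 9
9 → 11
11 → 14
9 → 10
10 → 6
6 → 13
13 → 15
15 → 7
15 → 1
6 → 3
10 → 2
12 → 4
5 → 8

5 -> 12 -> 9 -> 11 -> 14 -> 10 -> 6 -> 13 -> 15 -> 7 -> 1 -> 3 -> 2 -> 4 -> 8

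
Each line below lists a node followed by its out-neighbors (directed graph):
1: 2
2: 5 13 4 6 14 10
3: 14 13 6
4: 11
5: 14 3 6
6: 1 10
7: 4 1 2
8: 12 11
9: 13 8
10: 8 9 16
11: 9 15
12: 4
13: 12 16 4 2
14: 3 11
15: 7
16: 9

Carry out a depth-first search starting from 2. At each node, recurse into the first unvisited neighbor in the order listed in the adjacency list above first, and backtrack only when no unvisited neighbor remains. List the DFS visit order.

2 5 14 3 13 12 4 11 9 8 15 7 1 16 6 10

Visit 2
2 → 5
5 → 14
14 → 3
3 → 13
13 → 12
12 → 4
4 → 11
11 → 9
9 → 8
11 → 15
15 → 7
7 → 1
13 → 16
3 → 6
6 → 10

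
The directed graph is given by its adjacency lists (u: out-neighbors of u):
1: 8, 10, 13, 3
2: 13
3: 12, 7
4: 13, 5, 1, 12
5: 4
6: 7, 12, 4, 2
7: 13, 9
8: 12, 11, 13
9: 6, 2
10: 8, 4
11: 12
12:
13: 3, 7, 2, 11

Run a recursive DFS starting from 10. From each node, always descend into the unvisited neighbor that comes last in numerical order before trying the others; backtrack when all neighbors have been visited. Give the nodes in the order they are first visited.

10 8 13 11 12 7 9 6 4 5 1 3 2

Visit 10
10 → 8
8 → 13
13 → 11
11 → 12
13 → 7
7 → 9
9 → 6
6 → 4
4 → 5
4 → 1
1 → 3
6 → 2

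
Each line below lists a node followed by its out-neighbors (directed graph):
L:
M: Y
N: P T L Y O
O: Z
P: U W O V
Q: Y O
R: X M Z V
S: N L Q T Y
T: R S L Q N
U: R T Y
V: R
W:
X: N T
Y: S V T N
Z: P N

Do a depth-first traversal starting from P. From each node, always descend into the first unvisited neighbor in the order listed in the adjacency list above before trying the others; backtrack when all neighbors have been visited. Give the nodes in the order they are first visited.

P, U, R, X, N, T, S, L, Q, Y, V, O, Z, M, W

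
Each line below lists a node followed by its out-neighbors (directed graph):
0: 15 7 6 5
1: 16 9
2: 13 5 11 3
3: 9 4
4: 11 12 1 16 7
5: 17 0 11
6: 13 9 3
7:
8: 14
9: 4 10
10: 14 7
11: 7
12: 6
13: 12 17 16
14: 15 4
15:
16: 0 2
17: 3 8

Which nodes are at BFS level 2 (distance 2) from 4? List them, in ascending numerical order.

0, 2, 6, 9

Level 0: 4
Level 1: 1, 7, 11, 12, 16
Level 2: 0, 2, 6, 9
Level 3: 3, 5, 10, 13, 15
Level 4: 14, 17
Level 5: 8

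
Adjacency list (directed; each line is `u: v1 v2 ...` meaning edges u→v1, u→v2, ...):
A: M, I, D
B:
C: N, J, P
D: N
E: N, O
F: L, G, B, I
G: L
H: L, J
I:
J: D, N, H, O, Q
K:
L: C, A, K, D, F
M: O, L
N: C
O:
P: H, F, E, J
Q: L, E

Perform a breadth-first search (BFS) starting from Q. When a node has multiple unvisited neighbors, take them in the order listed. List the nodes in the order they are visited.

Q → L → E → C → A → K → D → F → N → O → J → P → M → I → G → B → H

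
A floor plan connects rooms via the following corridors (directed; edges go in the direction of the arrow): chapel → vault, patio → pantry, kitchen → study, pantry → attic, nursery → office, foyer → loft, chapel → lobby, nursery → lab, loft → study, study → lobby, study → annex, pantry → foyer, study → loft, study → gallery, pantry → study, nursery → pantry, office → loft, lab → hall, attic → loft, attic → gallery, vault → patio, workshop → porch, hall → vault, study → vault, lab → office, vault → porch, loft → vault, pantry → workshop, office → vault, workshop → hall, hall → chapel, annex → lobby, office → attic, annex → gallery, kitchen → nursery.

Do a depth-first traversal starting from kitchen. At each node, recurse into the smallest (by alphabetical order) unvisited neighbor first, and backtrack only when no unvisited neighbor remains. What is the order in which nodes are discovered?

Visit kitchen
kitchen → nursery
nursery → lab
lab → hall
hall → chapel
chapel → lobby
chapel → vault
vault → patio
patio → pantry
pantry → attic
attic → gallery
attic → loft
loft → study
study → annex
pantry → foyer
pantry → workshop
workshop → porch
lab → office

kitchen → nursery → lab → hall → chapel → lobby → vault → patio → pantry → attic → gallery → loft → study → annex → foyer → workshop → porch → office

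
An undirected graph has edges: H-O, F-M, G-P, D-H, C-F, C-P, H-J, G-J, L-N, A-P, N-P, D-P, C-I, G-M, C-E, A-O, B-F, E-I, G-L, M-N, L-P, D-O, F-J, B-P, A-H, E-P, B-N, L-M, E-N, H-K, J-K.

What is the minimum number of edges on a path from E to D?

2

Level 0: E
Level 1: C, I, N, P
Level 2: A, B, D, F, G, L, M
Level 3: H, J, O
Level 4: K
D first appears at level 2.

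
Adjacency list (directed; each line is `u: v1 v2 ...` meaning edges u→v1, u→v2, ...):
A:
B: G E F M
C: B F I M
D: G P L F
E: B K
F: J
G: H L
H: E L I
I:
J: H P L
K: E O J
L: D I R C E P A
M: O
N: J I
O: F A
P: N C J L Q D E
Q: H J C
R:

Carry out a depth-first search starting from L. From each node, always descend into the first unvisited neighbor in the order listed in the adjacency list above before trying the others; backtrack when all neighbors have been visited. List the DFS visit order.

Visit L
L → D
D → G
G → H
H → E
E → B
B → F
F → J
J → P
P → N
N → I
P → C
C → M
M → O
O → A
P → Q
E → K
L → R

L D G H E B F J P N I C M O A Q K R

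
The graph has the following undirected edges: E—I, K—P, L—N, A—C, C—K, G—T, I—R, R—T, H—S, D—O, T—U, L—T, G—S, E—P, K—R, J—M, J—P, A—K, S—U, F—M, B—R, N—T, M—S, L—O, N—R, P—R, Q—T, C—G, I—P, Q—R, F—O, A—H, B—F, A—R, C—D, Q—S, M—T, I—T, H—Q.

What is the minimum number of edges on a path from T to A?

Level 0: T
Level 1: G, I, L, M, N, Q, R, U
Level 2: A, B, C, E, F, H, J, K, O, P, S
Level 3: D
A first appears at level 2.

2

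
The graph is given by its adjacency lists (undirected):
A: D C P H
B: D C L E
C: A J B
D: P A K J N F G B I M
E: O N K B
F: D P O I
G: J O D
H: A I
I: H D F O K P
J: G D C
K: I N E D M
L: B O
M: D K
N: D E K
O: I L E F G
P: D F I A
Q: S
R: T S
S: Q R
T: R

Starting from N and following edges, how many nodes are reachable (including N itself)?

BFS from N visits: N, D, E, K, P, A, J, F, G, B, I, M, O, C, H, L
Reachable nodes: 16 of 20 total.

16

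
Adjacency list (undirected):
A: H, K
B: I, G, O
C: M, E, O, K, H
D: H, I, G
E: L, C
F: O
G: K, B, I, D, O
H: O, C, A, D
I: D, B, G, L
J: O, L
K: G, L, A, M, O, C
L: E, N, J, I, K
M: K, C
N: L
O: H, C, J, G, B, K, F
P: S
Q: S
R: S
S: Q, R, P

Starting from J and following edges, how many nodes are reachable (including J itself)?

BFS from J visits: J, O, L, H, C, G, B, K, F, E, N, I, A, D, M
Reachable nodes: 15 of 19 total.

15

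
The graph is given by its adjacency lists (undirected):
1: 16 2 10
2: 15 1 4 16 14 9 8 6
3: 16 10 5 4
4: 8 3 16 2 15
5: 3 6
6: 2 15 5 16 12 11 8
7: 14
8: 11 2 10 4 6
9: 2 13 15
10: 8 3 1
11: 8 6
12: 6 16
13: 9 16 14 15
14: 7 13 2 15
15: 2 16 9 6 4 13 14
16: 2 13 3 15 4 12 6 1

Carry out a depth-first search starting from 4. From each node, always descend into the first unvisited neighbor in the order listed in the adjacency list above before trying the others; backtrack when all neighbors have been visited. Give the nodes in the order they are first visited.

Visit 4
4 → 8
8 → 11
11 → 6
6 → 2
2 → 15
15 → 16
16 → 13
13 → 9
13 → 14
14 → 7
16 → 3
3 → 10
10 → 1
3 → 5
16 → 12

4 → 8 → 11 → 6 → 2 → 15 → 16 → 13 → 9 → 14 → 7 → 3 → 10 → 1 → 5 → 12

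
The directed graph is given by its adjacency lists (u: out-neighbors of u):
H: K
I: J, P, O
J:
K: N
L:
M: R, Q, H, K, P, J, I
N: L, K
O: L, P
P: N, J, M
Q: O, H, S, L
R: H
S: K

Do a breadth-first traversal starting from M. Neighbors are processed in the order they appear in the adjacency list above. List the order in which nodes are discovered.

M R Q H K P J I O S L N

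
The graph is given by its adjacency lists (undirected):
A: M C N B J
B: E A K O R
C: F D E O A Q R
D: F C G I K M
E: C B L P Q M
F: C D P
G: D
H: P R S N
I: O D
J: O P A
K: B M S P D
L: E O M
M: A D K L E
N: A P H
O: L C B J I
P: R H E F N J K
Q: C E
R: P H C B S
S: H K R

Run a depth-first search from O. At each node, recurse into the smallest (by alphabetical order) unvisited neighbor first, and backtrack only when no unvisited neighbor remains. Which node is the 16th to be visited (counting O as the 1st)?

Q

Visit O
O → B
B → A
A → C
C → D
D → F
F → P
P → E
E → L
L → M
M → K
K → S
S → H
H → N
H → R
E → Q
P → J
D → G
D → I

Visit order: O, B, A, C, D, F, P, E, L, M, K, S, H, N, R, Q, J, G, I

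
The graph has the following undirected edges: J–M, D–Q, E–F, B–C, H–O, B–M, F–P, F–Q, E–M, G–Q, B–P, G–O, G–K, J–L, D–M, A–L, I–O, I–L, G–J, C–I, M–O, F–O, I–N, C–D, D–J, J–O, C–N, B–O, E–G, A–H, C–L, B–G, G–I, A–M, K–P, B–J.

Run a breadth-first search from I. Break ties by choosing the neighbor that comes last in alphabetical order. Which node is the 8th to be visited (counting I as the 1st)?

J

Visit I; enqueue O, N, L, G, C → queue [O, N, L, G, C]
Visit O; enqueue M, J, H, F, B → queue [N, L, G, C, M, J, H, F, B]
Visit N → queue [L, G, C, M, J, H, F, B]
Visit L; enqueue A → queue [G, C, M, J, H, F, B, A]
Visit G; enqueue Q, K, E → queue [C, M, J, H, F, B, A, Q, K, E]
Visit C; enqueue D → queue [M, J, H, F, B, A, Q, K, E, D]
Visit M → queue [J, H, F, B, A, Q, K, E, D]
Visit J → queue [H, F, B, A, Q, K, E, D]
Visit H → queue [F, B, A, Q, K, E, D]
Visit F; enqueue P → queue [B, A, Q, K, E, D, P]
Visit B → queue [A, Q, K, E, D, P]
Visit A → queue [Q, K, E, D, P]
Visit Q → queue [K, E, D, P]
Visit K → queue [E, D, P]
Visit E → queue [D, P]
Visit D → queue [P]
Visit P → queue []

Visit order: I, O, N, L, G, C, M, J, H, F, B, A, Q, K, E, D, P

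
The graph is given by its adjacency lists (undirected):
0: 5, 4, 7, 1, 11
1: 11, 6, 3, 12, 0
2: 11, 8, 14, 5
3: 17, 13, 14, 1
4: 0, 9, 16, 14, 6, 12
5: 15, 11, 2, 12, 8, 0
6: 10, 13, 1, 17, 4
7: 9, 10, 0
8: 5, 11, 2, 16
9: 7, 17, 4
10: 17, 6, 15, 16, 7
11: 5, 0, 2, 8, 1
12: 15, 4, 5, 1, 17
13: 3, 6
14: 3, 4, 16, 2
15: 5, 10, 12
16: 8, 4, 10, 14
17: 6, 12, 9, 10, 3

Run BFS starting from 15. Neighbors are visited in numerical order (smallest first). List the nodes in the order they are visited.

15, 5, 10, 12, 0, 2, 8, 11, 6, 7, 16, 17, 1, 4, 14, 13, 9, 3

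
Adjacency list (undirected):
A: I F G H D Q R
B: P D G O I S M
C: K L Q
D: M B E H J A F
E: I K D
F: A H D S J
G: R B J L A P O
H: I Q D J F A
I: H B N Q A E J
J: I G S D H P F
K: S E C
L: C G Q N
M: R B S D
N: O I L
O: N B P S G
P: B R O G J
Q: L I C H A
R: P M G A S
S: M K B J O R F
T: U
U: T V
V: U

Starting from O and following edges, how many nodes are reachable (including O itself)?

19

BFS from O visits: O, N, B, P, S, G, I, L, D, M, R, J, K, F, A, H, Q, E, C
Reachable nodes: 19 of 22 total.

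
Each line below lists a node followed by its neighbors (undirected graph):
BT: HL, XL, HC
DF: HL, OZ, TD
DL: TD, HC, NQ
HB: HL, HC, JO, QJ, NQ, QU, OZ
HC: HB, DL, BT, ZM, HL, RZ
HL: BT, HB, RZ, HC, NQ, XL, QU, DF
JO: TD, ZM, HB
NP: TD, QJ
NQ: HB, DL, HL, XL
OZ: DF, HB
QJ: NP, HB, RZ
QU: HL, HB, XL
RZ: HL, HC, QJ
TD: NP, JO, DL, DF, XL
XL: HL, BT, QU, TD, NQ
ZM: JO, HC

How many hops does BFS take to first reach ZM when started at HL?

2

Level 0: HL
Level 1: BT, DF, HB, HC, NQ, QU, RZ, XL
Level 2: DL, JO, OZ, QJ, TD, ZM
Level 3: NP
ZM first appears at level 2.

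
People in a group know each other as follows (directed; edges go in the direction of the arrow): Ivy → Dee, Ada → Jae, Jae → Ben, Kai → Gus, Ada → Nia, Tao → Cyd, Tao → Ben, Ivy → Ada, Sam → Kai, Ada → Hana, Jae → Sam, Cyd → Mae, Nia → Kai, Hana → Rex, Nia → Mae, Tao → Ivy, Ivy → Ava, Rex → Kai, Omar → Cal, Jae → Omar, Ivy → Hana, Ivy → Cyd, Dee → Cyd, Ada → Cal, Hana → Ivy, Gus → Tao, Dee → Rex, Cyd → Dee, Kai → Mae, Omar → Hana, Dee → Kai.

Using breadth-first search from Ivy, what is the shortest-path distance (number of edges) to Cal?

Level 0: Ivy
Level 1: Ada, Ava, Cyd, Dee, Hana
Level 2: Cal, Jae, Kai, Mae, Nia, Rex
Level 3: Ben, Gus, Omar, Sam
Level 4: Tao
Cal first appears at level 2.

2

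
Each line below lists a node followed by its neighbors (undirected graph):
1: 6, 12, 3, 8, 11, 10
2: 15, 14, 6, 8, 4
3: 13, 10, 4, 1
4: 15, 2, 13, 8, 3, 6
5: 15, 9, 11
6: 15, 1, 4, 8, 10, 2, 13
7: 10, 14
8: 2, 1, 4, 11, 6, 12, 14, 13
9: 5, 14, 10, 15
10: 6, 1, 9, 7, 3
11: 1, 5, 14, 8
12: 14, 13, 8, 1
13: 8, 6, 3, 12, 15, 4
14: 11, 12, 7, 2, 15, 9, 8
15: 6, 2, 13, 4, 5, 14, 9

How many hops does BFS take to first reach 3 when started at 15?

Level 0: 15
Level 1: 2, 4, 5, 6, 9, 13, 14
Level 2: 1, 3, 7, 8, 10, 11, 12
3 first appears at level 2.

2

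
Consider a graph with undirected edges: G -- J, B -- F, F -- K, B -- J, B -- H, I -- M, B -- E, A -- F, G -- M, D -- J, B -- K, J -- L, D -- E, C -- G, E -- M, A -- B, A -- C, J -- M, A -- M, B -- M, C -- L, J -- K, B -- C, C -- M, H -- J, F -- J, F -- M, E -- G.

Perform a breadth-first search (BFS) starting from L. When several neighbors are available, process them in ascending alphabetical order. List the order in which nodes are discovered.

Visit L; enqueue C, J → queue [C, J]
Visit C; enqueue A, B, G, M → queue [J, A, B, G, M]
Visit J; enqueue D, F, H, K → queue [A, B, G, M, D, F, H, K]
Visit A → queue [B, G, M, D, F, H, K]
Visit B; enqueue E → queue [G, M, D, F, H, K, E]
Visit G → queue [M, D, F, H, K, E]
Visit M; enqueue I → queue [D, F, H, K, E, I]
Visit D → queue [F, H, K, E, I]
Visit F → queue [H, K, E, I]
Visit H → queue [K, E, I]
Visit K → queue [E, I]
Visit E → queue [I]
Visit I → queue []

L, C, J, A, B, G, M, D, F, H, K, E, I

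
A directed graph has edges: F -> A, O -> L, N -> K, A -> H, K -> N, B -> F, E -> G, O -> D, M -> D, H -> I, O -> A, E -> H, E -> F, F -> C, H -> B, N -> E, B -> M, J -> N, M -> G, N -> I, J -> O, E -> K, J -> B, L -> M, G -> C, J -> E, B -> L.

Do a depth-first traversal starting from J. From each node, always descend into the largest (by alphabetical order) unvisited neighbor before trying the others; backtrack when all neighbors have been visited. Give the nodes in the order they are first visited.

Visit J
J → O
O → L
L → M
M → G
G → C
M → D
O → A
A → H
H → I
H → B
B → F
J → N
N → K
N → E

J -> O -> L -> M -> G -> C -> D -> A -> H -> I -> B -> F -> N -> K -> E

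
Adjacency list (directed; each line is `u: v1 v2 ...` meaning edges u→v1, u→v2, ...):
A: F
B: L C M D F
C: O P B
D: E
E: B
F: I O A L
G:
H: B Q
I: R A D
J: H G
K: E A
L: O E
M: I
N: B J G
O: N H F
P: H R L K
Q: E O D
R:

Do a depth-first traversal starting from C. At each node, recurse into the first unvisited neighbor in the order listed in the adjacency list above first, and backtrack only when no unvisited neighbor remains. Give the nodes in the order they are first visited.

Visit C
C → O
O → N
N → B
B → L
L → E
B → M
M → I
I → R
I → A
A → F
I → D
N → J
J → H
H → Q
J → G
C → P
P → K

C O N B L E M I R A F D J H Q G P K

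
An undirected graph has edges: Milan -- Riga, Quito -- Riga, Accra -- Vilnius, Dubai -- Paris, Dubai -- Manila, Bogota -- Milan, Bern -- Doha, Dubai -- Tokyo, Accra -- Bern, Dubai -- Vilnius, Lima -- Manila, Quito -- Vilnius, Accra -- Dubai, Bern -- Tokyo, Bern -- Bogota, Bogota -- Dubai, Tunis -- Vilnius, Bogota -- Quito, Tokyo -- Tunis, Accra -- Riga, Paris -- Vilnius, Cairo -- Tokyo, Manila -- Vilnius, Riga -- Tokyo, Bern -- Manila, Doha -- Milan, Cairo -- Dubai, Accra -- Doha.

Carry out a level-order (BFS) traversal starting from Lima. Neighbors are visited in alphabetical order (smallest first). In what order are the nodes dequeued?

Lima, Manila, Bern, Dubai, Vilnius, Accra, Bogota, Doha, Tokyo, Cairo, Paris, Quito, Tunis, Riga, Milan

Visit Lima; enqueue Manila → queue [Manila]
Visit Manila; enqueue Bern, Dubai, Vilnius → queue [Bern, Dubai, Vilnius]
Visit Bern; enqueue Accra, Bogota, Doha, Tokyo → queue [Dubai, Vilnius, Accra, Bogota, Doha, Tokyo]
Visit Dubai; enqueue Cairo, Paris → queue [Vilnius, Accra, Bogota, Doha, Tokyo, Cairo, Paris]
Visit Vilnius; enqueue Quito, Tunis → queue [Accra, Bogota, Doha, Tokyo, Cairo, Paris, Quito, Tunis]
Visit Accra; enqueue Riga → queue [Bogota, Doha, Tokyo, Cairo, Paris, Quito, Tunis, Riga]
Visit Bogota; enqueue Milan → queue [Doha, Tokyo, Cairo, Paris, Quito, Tunis, Riga, Milan]
Visit Doha → queue [Tokyo, Cairo, Paris, Quito, Tunis, Riga, Milan]
Visit Tokyo → queue [Cairo, Paris, Quito, Tunis, Riga, Milan]
Visit Cairo → queue [Paris, Quito, Tunis, Riga, Milan]
Visit Paris → queue [Quito, Tunis, Riga, Milan]
Visit Quito → queue [Tunis, Riga, Milan]
Visit Tunis → queue [Riga, Milan]
Visit Riga → queue [Milan]
Visit Milan → queue []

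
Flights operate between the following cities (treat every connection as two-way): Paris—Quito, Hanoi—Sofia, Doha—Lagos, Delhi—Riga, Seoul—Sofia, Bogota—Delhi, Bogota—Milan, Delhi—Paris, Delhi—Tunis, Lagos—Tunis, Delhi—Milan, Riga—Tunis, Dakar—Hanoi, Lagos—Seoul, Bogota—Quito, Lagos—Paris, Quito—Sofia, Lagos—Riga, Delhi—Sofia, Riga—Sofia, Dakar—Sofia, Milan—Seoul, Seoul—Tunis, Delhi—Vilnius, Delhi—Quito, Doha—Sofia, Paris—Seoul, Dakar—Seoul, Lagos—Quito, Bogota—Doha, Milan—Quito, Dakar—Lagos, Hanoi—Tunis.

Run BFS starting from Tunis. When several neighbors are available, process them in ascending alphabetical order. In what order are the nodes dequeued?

Visit Tunis; enqueue Delhi, Hanoi, Lagos, Riga, Seoul → queue [Delhi, Hanoi, Lagos, Riga, Seoul]
Visit Delhi; enqueue Bogota, Milan, Paris, Quito, Sofia, Vilnius → queue [Hanoi, Lagos, Riga, Seoul, Bogota, Milan, Paris, Quito, Sofia, Vilnius]
Visit Hanoi; enqueue Dakar → queue [Lagos, Riga, Seoul, Bogota, Milan, Paris, Quito, Sofia, Vilnius, Dakar]
Visit Lagos; enqueue Doha → queue [Riga, Seoul, Bogota, Milan, Paris, Quito, Sofia, Vilnius, Dakar, Doha]
Visit Riga → queue [Seoul, Bogota, Milan, Paris, Quito, Sofia, Vilnius, Dakar, Doha]
Visit Seoul → queue [Bogota, Milan, Paris, Quito, Sofia, Vilnius, Dakar, Doha]
Visit Bogota → queue [Milan, Paris, Quito, Sofia, Vilnius, Dakar, Doha]
Visit Milan → queue [Paris, Quito, Sofia, Vilnius, Dakar, Doha]
Visit Paris → queue [Quito, Sofia, Vilnius, Dakar, Doha]
Visit Quito → queue [Sofia, Vilnius, Dakar, Doha]
Visit Sofia → queue [Vilnius, Dakar, Doha]
Visit Vilnius → queue [Dakar, Doha]
Visit Dakar → queue [Doha]
Visit Doha → queue []

Tunis, Delhi, Hanoi, Lagos, Riga, Seoul, Bogota, Milan, Paris, Quito, Sofia, Vilnius, Dakar, Doha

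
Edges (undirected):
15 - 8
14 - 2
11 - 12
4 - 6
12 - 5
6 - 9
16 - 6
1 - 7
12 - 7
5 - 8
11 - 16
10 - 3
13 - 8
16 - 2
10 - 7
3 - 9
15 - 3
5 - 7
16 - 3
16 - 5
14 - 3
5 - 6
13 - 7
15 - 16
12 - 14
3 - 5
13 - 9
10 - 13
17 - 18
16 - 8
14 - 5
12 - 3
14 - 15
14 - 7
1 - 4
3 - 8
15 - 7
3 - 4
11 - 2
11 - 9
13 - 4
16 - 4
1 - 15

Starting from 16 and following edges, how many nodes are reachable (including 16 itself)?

16

BFS from 16 visits: 16, 15, 11, 8, 6, 5, 4, 3, 2, 14, 7, 1, 12, 9, 13, 10
Reachable nodes: 16 of 18 total.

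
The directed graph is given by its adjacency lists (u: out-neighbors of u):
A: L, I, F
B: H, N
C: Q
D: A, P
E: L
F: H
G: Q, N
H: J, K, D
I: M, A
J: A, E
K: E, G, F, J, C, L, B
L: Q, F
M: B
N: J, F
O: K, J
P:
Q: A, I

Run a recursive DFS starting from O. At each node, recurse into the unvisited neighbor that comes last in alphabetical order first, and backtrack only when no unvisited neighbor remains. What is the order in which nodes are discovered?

Visit O
O → K
K → L
L → Q
Q → I
I → M
M → B
B → N
N → J
J → E
J → A
A → F
F → H
H → D
D → P
K → G
K → C

O → K → L → Q → I → M → B → N → J → E → A → F → H → D → P → G → C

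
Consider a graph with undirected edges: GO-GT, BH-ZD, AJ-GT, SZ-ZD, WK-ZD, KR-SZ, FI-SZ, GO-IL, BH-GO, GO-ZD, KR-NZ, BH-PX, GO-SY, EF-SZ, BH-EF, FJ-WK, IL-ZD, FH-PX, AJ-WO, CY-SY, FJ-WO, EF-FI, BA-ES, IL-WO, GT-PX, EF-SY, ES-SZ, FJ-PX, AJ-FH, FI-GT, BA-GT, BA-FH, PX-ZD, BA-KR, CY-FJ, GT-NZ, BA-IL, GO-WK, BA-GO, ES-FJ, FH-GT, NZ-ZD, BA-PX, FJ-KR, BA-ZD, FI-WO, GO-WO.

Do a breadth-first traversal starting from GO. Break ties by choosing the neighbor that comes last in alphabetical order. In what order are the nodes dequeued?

GO → ZD → WO → WK → SY → IL → GT → BH → BA → SZ → PX → NZ → FJ → FI → AJ → EF → CY → FH → KR → ES

Visit GO; enqueue ZD, WO, WK, SY, IL, GT, BH, BA → queue [ZD, WO, WK, SY, IL, GT, BH, BA]
Visit ZD; enqueue SZ, PX, NZ → queue [WO, WK, SY, IL, GT, BH, BA, SZ, PX, NZ]
Visit WO; enqueue FJ, FI, AJ → queue [WK, SY, IL, GT, BH, BA, SZ, PX, NZ, FJ, FI, AJ]
Visit WK → queue [SY, IL, GT, BH, BA, SZ, PX, NZ, FJ, FI, AJ]
Visit SY; enqueue EF, CY → queue [IL, GT, BH, BA, SZ, PX, NZ, FJ, FI, AJ, EF, CY]
Visit IL → queue [GT, BH, BA, SZ, PX, NZ, FJ, FI, AJ, EF, CY]
Visit GT; enqueue FH → queue [BH, BA, SZ, PX, NZ, FJ, FI, AJ, EF, CY, FH]
Visit BH → queue [BA, SZ, PX, NZ, FJ, FI, AJ, EF, CY, FH]
Visit BA; enqueue KR, ES → queue [SZ, PX, NZ, FJ, FI, AJ, EF, CY, FH, KR, ES]
Visit SZ → queue [PX, NZ, FJ, FI, AJ, EF, CY, FH, KR, ES]
Visit PX → queue [NZ, FJ, FI, AJ, EF, CY, FH, KR, ES]
Visit NZ → queue [FJ, FI, AJ, EF, CY, FH, KR, ES]
Visit FJ → queue [FI, AJ, EF, CY, FH, KR, ES]
Visit FI → queue [AJ, EF, CY, FH, KR, ES]
Visit AJ → queue [EF, CY, FH, KR, ES]
Visit EF → queue [CY, FH, KR, ES]
Visit CY → queue [FH, KR, ES]
Visit FH → queue [KR, ES]
Visit KR → queue [ES]
Visit ES → queue []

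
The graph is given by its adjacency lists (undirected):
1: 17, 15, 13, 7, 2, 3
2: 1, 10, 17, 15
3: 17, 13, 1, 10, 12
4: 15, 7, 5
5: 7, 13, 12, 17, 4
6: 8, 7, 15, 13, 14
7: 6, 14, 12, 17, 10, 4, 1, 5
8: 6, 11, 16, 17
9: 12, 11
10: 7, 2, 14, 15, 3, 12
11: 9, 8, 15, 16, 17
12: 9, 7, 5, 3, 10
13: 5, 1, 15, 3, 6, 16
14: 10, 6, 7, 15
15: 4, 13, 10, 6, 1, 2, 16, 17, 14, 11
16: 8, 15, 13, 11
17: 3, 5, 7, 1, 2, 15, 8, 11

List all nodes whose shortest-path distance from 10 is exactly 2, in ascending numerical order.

Level 0: 10
Level 1: 2, 3, 7, 12, 14, 15
Level 2: 1, 4, 5, 6, 9, 11, 13, 16, 17
Level 3: 8

1, 4, 5, 6, 9, 11, 13, 16, 17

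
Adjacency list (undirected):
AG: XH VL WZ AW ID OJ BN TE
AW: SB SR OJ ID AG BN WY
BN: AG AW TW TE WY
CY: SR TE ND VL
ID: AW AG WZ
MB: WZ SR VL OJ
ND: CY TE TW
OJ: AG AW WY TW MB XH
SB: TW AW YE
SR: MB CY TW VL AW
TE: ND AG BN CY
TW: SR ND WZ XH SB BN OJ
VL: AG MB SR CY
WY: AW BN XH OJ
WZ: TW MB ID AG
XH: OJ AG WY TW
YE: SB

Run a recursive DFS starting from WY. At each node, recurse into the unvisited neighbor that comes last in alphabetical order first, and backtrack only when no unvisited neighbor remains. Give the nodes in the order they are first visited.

Visit WY
WY → XH
XH → TW
TW → WZ
WZ → MB
MB → VL
VL → SR
SR → CY
CY → TE
TE → ND
TE → BN
BN → AW
AW → SB
SB → YE
AW → OJ
OJ → AG
AG → ID

WY -> XH -> TW -> WZ -> MB -> VL -> SR -> CY -> TE -> ND -> BN -> AW -> SB -> YE -> OJ -> AG -> ID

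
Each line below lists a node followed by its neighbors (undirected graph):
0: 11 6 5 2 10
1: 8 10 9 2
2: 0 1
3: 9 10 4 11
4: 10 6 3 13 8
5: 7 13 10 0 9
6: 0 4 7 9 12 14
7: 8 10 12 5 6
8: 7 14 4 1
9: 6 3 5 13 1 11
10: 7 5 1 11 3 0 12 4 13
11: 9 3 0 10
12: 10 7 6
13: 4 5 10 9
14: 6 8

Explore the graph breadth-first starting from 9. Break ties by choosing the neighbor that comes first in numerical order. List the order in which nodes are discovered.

Visit 9; enqueue 1, 3, 5, 6, 11, 13 → queue [1, 3, 5, 6, 11, 13]
Visit 1; enqueue 2, 8, 10 → queue [3, 5, 6, 11, 13, 2, 8, 10]
Visit 3; enqueue 4 → queue [5, 6, 11, 13, 2, 8, 10, 4]
Visit 5; enqueue 0, 7 → queue [6, 11, 13, 2, 8, 10, 4, 0, 7]
Visit 6; enqueue 12, 14 → queue [11, 13, 2, 8, 10, 4, 0, 7, 12, 14]
Visit 11 → queue [13, 2, 8, 10, 4, 0, 7, 12, 14]
Visit 13 → queue [2, 8, 10, 4, 0, 7, 12, 14]
Visit 2 → queue [8, 10, 4, 0, 7, 12, 14]
Visit 8 → queue [10, 4, 0, 7, 12, 14]
Visit 10 → queue [4, 0, 7, 12, 14]
Visit 4 → queue [0, 7, 12, 14]
Visit 0 → queue [7, 12, 14]
Visit 7 → queue [12, 14]
Visit 12 → queue [14]
Visit 14 → queue []

9 → 1 → 3 → 5 → 6 → 11 → 13 → 2 → 8 → 10 → 4 → 0 → 7 → 12 → 14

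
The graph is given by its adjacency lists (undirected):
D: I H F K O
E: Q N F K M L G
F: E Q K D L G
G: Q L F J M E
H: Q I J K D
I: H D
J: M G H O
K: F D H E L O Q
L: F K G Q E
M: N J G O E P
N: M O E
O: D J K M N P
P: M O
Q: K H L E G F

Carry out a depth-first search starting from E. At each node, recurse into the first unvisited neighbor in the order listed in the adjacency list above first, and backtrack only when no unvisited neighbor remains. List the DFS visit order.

E → Q → K → F → D → I → H → J → M → N → O → P → G → L

Visit E
E → Q
Q → K
K → F
F → D
D → I
I → H
H → J
J → M
M → N
N → O
O → P
M → G
G → L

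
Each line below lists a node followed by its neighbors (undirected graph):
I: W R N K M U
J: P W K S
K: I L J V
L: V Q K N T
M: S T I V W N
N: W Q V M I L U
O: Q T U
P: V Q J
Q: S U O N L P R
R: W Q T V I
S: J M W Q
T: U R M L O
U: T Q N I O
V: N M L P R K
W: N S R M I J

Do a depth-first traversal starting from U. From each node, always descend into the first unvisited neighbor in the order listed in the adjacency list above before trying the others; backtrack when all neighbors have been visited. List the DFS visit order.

Visit U
U → T
T → R
R → W
W → N
N → Q
Q → S
S → J
J → P
P → V
V → M
M → I
I → K
K → L
Q → O

U, T, R, W, N, Q, S, J, P, V, M, I, K, L, O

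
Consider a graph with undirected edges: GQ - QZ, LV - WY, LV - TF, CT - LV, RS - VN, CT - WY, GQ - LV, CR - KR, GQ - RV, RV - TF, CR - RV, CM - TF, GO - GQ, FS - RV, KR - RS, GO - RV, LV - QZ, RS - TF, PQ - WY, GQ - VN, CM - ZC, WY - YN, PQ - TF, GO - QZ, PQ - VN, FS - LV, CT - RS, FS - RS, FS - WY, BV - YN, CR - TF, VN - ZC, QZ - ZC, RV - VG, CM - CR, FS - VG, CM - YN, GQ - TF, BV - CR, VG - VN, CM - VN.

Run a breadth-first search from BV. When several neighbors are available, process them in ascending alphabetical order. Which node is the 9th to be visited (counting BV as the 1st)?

Visit BV; enqueue CR, YN → queue [CR, YN]
Visit CR; enqueue CM, KR, RV, TF → queue [YN, CM, KR, RV, TF]
Visit YN; enqueue WY → queue [CM, KR, RV, TF, WY]
Visit CM; enqueue VN, ZC → queue [KR, RV, TF, WY, VN, ZC]
Visit KR; enqueue RS → queue [RV, TF, WY, VN, ZC, RS]
Visit RV; enqueue FS, GO, GQ, VG → queue [TF, WY, VN, ZC, RS, FS, GO, GQ, VG]
Visit TF; enqueue LV, PQ → queue [WY, VN, ZC, RS, FS, GO, GQ, VG, LV, PQ]
Visit WY; enqueue CT → queue [VN, ZC, RS, FS, GO, GQ, VG, LV, PQ, CT]
Visit VN → queue [ZC, RS, FS, GO, GQ, VG, LV, PQ, CT]
Visit ZC; enqueue QZ → queue [RS, FS, GO, GQ, VG, LV, PQ, CT, QZ]
Visit RS → queue [FS, GO, GQ, VG, LV, PQ, CT, QZ]
Visit FS → queue [GO, GQ, VG, LV, PQ, CT, QZ]
Visit GO → queue [GQ, VG, LV, PQ, CT, QZ]
Visit GQ → queue [VG, LV, PQ, CT, QZ]
Visit VG → queue [LV, PQ, CT, QZ]
Visit LV → queue [PQ, CT, QZ]
Visit PQ → queue [CT, QZ]
Visit CT → queue [QZ]
Visit QZ → queue []

Visit order: BV, CR, YN, CM, KR, RV, TF, WY, VN, ZC, RS, FS, GO, GQ, VG, LV, PQ, CT, QZ

VN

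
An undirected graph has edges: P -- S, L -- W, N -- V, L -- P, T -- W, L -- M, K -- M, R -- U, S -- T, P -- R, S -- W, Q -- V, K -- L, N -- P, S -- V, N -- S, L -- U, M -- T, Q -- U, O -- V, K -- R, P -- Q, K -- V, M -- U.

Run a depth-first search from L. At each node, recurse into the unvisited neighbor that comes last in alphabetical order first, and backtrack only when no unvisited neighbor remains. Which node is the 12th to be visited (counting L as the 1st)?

M

Visit L
L → W
W → T
T → S
S → V
V → Q
Q → U
U → R
R → P
P → N
R → K
K → M
V → O

Visit order: L, W, T, S, V, Q, U, R, P, N, K, M, O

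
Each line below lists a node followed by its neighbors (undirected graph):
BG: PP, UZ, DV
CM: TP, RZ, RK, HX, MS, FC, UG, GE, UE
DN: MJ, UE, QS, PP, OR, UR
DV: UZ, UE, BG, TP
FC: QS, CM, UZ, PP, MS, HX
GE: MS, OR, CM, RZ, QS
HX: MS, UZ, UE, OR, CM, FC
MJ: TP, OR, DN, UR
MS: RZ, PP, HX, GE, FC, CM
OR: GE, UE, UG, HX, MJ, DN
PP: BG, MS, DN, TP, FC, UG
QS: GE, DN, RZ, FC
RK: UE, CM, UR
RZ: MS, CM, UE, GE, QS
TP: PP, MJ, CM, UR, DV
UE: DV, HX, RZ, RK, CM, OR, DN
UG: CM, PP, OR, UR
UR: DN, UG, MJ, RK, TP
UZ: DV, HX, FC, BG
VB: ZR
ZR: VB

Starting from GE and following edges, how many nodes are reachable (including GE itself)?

BFS from GE visits: GE, MS, OR, CM, RZ, QS, PP, HX, FC, UE, UG, MJ, DN, TP, RK, BG, UZ, DV, UR
Reachable nodes: 19 of 21 total.

19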